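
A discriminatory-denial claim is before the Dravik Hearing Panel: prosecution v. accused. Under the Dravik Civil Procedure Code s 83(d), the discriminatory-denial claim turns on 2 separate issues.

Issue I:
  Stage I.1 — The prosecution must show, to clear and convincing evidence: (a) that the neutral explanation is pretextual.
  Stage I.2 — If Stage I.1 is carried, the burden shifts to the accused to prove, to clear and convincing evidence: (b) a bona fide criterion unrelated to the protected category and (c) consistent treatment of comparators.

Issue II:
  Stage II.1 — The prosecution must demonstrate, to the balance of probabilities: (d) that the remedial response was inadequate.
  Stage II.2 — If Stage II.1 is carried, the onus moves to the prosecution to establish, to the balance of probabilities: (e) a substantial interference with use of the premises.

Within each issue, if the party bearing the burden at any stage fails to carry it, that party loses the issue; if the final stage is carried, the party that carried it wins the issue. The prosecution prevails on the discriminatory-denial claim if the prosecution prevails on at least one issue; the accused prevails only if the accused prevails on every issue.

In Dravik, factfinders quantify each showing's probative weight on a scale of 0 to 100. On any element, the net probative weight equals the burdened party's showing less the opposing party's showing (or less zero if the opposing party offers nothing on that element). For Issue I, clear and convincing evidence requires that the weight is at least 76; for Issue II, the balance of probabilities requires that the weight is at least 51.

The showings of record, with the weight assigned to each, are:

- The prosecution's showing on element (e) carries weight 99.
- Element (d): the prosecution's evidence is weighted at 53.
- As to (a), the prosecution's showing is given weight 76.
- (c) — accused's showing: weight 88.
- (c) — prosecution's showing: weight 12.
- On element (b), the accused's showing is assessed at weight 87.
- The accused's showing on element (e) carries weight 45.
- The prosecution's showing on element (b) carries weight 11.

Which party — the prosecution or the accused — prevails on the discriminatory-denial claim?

prosecution

— Issue I —
Stage I.1 (prosecution, clear and convincing evidence, weight is at least 76): (a) 76 ≥ 76 — meets.
  The prosecution carries Stage I.1; the accused now bears the burden.
Stage I.2 (accused, clear and convincing evidence, weight is at least 76): (b) net 87−11=76 ≥ 76 — meets; (c) net 88−12=76 ≥ 76 — meets.
  All elements met at the final stage.
With every stage satisfied, the accused prevails on this issue.
— Issue II —
Stage II.1 (prosecution, the balance of probabilities, weight is at least 51): (d) 53 ≥ 51 — meets.
  Stage II.1 carried; the burden remains with the prosecution.
Stage II.2 (prosecution, the balance of probabilities, weight is at least 51): (e) net 99−45=54 ≥ 51 — meets.
  All elements met at the final stage.
With every stage satisfied, the prosecution prevails on this issue.
Per-issue: Issue I → accused; Issue II → prosecution. The prosecution must prevail on at least one issue; overall, the prosecution prevails.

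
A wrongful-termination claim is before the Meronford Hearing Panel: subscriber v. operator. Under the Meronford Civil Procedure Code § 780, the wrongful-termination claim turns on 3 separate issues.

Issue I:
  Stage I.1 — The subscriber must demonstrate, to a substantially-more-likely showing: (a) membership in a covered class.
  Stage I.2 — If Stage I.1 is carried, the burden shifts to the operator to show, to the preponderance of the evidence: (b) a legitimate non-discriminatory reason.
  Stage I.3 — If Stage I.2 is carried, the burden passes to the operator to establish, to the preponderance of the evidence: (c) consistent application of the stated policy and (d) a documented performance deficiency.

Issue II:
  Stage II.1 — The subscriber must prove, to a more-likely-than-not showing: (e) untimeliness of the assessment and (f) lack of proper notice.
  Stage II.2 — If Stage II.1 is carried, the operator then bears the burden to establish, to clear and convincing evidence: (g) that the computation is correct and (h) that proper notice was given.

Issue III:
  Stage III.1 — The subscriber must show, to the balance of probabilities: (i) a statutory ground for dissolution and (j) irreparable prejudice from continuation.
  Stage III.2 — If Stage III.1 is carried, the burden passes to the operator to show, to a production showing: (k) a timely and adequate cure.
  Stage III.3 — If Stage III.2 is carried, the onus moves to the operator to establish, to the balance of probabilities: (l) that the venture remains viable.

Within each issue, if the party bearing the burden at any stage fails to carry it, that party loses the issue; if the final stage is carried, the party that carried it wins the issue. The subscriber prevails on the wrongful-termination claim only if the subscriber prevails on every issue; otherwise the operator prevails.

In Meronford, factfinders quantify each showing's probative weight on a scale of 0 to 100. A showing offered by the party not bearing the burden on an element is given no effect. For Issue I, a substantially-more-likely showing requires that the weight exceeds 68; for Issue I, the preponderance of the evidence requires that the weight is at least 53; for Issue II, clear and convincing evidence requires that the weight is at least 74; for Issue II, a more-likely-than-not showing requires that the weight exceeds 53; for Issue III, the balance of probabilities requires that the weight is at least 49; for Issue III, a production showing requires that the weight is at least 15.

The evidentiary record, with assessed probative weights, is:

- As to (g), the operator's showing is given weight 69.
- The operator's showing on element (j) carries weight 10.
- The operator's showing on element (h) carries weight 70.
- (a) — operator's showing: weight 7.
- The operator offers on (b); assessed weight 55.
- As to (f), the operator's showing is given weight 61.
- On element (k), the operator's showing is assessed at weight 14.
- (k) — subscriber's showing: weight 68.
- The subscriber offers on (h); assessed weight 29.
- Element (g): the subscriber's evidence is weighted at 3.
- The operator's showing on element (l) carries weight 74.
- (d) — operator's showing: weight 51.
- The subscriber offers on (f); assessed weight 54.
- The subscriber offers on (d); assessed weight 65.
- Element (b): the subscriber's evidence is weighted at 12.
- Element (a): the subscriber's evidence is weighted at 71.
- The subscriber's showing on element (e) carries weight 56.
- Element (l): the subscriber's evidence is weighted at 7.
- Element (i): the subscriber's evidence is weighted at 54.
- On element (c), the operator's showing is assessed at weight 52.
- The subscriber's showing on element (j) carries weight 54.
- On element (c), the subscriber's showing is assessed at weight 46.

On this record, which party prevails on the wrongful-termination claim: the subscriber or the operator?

— Issue I —
Stage I.1 — burden on subscriber; standard: a substantially-more-likely showing (weight exceeds 68).
    (a): 71 (operator's 7 disregarded) > 68 [met]
  Stage I.1 is satisfied; the onus moves to the operator.
Stage I.2 — burden on operator; standard: the preponderance of the evidence (weight is at least 53).
    (b): 55 (subscriber's 12 disregarded) ≥ 53 [met]
  All elements met. The operator retains the burden for Stage I.3.
Stage I.3 — burden on operator; standard: the preponderance of the evidence (weight is at least 53).
    (c): 52 (subscriber's 46 disregarded) < 53 [not met]
    (d): 51 (subscriber's 65 disregarded) < 53 [not met]
  The operator does not carry Stage I.3.
The analysis ends at Stage I.3; the subscriber prevails on this issue.
— Issue II —
Stage II.1 — burden on subscriber; standard: a more-likely-than-not showing (weight exceeds 53).
    (e): 56 > 53 [met]
    (f): 54 (operator's 61 disregarded) > 53 [met]
  The subscriber carries Stage II.1; the operator now bears the burden.
Stage II.2 — burden on operator; standard: clear and convincing evidence (weight is at least 74).
    (g): 69 (subscriber's 3 disregarded) < 74 [not met]
    (h): 70 (subscriber's 29 disregarded) < 74 [not met]
  The operator does not carry Stage II.2.
So the subscriber prevails on this issue.
— Issue III —
At Stage III.1 the subscriber must meet the balance of probabilities (weight is at least 49): on (i) the weight is 54, which does reach 49, so (i) meets the standard; on (j) the weight is 54 (the operator's 10 is given no effect), ≥ 49, so (j) meets the standard.
  All elements met. The burden passes to the operator.
At Stage III.2 the operator must meet a production showing (weight is at least 15): on (k) the weight is 14 (the subscriber's 68 is given no effect), < 15, so (k) does not meet the standard.
  The operator does not carry Stage III.2.
The subscriber prevails on this issue.
Per-issue: Issue I → subscriber; Issue II → subscriber; Issue III → subscriber. The subscriber must prevail on every issue; overall, the subscriber prevails.

subscriber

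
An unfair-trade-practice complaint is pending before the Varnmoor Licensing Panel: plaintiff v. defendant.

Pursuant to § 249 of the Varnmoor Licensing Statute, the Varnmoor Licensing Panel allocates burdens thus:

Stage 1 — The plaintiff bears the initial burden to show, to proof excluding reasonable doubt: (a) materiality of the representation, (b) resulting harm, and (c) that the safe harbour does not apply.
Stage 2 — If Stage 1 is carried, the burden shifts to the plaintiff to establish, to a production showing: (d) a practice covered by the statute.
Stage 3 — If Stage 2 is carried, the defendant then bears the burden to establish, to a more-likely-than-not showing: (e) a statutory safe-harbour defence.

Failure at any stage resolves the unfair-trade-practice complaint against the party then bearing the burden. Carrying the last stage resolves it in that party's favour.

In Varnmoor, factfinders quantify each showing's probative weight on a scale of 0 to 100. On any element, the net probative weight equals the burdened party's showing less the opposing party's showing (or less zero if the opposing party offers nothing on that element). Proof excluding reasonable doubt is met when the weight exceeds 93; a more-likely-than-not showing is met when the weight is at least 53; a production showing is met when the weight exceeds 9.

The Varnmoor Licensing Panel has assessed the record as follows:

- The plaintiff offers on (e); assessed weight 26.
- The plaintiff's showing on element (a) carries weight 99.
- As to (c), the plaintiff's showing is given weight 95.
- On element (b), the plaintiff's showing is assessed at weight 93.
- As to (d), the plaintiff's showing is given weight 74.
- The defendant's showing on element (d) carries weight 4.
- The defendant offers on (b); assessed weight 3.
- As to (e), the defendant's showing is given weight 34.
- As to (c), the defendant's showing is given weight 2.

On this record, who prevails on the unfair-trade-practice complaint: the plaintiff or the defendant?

At Stage 1 the plaintiff must meet proof excluding reasonable doubt (weight exceeds 93): on (a) the weight is 99, which does exceed 93, so (a) meets the standard; on (b) the weight is 93 less the opposing 3 gives net 90, which does not exceed 93, so (b) does not meet the standard; on (c) the weight is 95 less the opposing 2 gives net 93, ≤ 93, so (c) does not meet the standard.
  Not every element is met, so the plaintiff fails to carry Stage 1.
The defendant prevails.

defendant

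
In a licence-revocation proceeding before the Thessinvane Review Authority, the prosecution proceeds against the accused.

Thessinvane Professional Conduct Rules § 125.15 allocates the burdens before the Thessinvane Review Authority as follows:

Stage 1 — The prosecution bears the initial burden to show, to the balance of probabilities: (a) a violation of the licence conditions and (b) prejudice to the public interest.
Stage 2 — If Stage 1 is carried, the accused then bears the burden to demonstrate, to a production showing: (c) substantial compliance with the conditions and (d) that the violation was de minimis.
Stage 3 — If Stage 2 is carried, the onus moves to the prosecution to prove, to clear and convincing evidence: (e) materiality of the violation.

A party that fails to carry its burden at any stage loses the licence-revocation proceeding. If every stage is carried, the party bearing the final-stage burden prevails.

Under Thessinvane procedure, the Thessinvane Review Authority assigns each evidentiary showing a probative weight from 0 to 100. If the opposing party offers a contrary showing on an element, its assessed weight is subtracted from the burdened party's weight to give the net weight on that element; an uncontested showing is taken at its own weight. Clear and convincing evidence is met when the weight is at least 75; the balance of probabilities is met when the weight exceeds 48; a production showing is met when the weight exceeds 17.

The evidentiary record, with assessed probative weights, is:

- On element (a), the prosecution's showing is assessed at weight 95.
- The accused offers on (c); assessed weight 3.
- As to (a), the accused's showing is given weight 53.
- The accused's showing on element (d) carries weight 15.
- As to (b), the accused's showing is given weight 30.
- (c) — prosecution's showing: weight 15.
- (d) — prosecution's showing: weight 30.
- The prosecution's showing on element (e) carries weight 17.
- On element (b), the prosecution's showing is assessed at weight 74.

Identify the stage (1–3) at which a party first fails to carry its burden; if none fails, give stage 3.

At Stage 1 the prosecution must meet the balance of probabilities (weight exceeds 48): on (a) the weight is 95 less the opposing 53 gives net 42, which does not exceed 48, so (a) does not meet the standard; on (b) the weight is 74 less the opposing 30 gives net 44, which does not exceed 48, so (b) does not meet the standard.
  Not every element is met, so the prosecution fails to carry Stage 1.
The accused prevails.

stage 1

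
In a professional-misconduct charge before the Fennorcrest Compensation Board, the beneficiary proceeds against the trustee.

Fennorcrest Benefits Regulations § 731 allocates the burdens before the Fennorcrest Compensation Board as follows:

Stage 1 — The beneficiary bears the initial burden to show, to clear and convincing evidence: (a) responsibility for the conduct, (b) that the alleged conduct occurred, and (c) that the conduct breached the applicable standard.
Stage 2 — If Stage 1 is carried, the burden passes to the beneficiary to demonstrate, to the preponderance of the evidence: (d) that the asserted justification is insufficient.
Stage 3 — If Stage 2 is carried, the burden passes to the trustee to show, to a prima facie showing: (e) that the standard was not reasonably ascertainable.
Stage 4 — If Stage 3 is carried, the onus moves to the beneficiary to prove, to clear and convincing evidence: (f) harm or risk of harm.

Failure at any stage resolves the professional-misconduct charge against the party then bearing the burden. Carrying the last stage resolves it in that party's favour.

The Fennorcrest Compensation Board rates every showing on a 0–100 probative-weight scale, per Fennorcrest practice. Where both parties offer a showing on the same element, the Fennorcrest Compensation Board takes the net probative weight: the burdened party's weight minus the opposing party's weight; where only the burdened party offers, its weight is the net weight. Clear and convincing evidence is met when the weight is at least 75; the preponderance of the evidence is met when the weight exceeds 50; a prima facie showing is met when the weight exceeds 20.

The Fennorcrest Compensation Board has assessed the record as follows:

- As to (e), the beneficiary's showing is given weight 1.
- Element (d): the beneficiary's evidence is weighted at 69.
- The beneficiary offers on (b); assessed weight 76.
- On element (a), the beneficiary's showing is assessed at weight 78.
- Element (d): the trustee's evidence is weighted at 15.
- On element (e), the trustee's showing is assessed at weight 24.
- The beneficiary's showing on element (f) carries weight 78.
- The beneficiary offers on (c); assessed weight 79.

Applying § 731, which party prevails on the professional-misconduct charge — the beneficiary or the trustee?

At Stage 1 the beneficiary must meet clear and convincing evidence (weight is at least 75): on (a) the weight is 78, which does reach 75, so (a) meets the standard; on (b) the weight is 76, ≥ 75, so (b) meets the standard; on (c) the weight is 79, which does reach 75, so (c) meets the standard.
  Stage 1 is satisfied; the beneficiary continues to bear the burden.
At Stage 2 the beneficiary must meet the preponderance of the evidence (weight exceeds 50): on (d) the weight is 69 less the opposing 15 gives net 54, > 50, so (d) meets the standard.
  Stage 2 carried; the burden shifts to the trustee.
At Stage 3 the trustee must meet a prima facie showing (weight exceeds 20): on (e) the weight is 24 less the opposing 1 gives net 23, > 20, so (e) meets the standard.
  All elements met. The burden passes to the beneficiary.
At Stage 4 the beneficiary must meet clear and convincing evidence (weight is at least 75): on (f) the weight is 78, ≥ 75, so (f) meets the standard.
  The beneficiary carries the last stage.
Every stage carried; the beneficiary prevails.

beneficiary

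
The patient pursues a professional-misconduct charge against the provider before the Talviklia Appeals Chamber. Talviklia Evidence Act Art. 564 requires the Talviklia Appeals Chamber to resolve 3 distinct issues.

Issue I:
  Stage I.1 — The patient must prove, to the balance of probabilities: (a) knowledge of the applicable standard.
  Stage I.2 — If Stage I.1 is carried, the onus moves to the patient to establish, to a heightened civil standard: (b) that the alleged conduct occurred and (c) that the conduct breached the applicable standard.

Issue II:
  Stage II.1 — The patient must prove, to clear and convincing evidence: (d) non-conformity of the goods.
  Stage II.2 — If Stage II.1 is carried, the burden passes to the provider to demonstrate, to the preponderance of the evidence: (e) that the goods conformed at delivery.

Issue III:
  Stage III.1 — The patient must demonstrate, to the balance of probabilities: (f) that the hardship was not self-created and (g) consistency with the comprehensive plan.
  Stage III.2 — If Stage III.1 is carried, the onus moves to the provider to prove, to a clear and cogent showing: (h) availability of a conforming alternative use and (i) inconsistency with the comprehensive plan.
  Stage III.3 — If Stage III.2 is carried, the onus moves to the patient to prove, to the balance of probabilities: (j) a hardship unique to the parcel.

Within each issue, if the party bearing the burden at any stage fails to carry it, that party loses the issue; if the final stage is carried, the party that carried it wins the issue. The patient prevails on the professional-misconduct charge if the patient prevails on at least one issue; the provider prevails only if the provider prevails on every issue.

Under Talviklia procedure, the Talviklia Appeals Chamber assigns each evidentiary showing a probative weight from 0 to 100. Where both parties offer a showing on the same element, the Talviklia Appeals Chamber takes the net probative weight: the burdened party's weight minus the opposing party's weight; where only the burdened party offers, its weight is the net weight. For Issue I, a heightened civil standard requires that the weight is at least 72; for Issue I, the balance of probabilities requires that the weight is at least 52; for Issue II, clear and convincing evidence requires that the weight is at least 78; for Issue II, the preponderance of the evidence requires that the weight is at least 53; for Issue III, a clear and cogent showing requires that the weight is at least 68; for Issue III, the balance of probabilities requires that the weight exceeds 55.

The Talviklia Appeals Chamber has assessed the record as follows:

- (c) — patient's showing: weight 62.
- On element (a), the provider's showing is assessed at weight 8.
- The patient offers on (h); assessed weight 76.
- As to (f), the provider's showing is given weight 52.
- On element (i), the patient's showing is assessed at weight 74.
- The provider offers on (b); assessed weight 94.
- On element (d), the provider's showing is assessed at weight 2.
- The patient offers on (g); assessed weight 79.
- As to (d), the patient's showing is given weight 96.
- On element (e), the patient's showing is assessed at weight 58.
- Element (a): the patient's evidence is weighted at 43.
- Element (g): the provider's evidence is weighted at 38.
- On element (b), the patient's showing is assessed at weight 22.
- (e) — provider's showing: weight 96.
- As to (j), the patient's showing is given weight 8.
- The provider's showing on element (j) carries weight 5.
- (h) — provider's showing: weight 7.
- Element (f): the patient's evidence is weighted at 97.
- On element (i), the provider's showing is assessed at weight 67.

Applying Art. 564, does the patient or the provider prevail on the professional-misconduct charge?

— Issue I —
Stage I.1 — burden on patient; standard: the balance of probabilities (weight is at least 52).
    (a): 43 − 8 = 35 < 52 [not met]
  The patient does not carry Stage I.1.
The provider prevails on this issue.
— Issue II —
At Stage II.1 the patient must meet clear and convincing evidence (weight is at least 78): on (d) the weight is 96 less the opposing 2 gives net 94, which does reach 78, so (d) meets the standard.
  Stage II.1 is satisfied; the onus moves to the provider.
At Stage II.2 the provider must meet the preponderance of the evidence (weight is at least 53): on (e) the weight is 96 less the opposing 58 gives net 38, which does not reach 53, so (e) does not meet the standard.
  Stage II.2 not carried; the provider fails its burden.
The analysis ends at Stage II.2; the patient prevails on this issue.
— Issue III —
Stage III.1 (patient, the balance of probabilities, weight exceeds 55): (f) net 97−52=45 ≤ 55 — fails; (g) net 79−38=41 ≤ 55 — fails.
  The patient does not carry Stage III.1.
The analysis ends at Stage III.1; the provider prevails on this issue.
Per-issue: Issue I → provider; Issue II → patient; Issue III → provider. The patient must prevail on at least one issue; overall, the patient prevails.

patient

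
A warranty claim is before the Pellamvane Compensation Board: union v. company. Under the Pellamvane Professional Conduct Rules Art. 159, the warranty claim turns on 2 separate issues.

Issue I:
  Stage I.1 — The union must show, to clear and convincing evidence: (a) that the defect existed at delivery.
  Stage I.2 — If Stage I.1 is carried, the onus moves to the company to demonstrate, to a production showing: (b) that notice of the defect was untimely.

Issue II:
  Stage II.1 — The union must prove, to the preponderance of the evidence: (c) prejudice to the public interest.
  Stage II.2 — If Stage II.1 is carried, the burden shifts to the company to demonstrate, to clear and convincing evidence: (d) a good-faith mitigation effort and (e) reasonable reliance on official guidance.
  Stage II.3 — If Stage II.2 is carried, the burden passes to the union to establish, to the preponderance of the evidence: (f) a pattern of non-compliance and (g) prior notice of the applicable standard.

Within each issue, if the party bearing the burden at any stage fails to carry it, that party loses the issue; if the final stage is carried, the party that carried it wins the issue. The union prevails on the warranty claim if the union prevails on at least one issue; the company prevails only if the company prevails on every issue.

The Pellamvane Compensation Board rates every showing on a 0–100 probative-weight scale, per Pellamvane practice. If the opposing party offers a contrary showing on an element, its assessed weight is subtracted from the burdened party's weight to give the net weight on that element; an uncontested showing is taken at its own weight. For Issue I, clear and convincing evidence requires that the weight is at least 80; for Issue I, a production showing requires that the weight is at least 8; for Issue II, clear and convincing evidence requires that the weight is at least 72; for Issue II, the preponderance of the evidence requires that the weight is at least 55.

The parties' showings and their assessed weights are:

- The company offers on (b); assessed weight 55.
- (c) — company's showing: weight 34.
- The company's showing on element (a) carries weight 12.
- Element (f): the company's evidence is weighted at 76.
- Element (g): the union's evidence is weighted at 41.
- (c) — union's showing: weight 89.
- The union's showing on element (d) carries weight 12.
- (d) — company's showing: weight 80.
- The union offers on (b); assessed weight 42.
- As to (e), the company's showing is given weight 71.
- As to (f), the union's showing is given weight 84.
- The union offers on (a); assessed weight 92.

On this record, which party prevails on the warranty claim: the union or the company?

— Issue I —
Stage I.1 (union, clear and convincing evidence, weight is at least 80): (a) net 92−12=80 ≥ 80 — meets.
  Stage I.1 carried; the burden shifts to the company.
Stage I.2 (company, a production showing, weight is at least 8): (b) net 55−42=13 ≥ 8 — meets.
  The company carries the last stage.
Every stage carried; the company prevails on this issue.
— Issue II —
Stage II.1 — burden on union; standard: the preponderance of the evidence (weight is at least 55).
    (c): 89 − 34 = 55 ≥ 55 [met]
  All elements met. The burden passes to the company.
Stage II.2 — burden on company; standard: clear and convincing evidence (weight is at least 72).
    (d): 80 − 12 = 68 < 72 [not met]
    (e): 71 < 72 [not met]
  Stage II.2 not carried; the company fails its burden.
The analysis ends at Stage II.2; the union prevails on this issue.
Per-issue: Issue I → company; Issue II → union. The union must prevail on at least one issue; overall, the union prevails.

union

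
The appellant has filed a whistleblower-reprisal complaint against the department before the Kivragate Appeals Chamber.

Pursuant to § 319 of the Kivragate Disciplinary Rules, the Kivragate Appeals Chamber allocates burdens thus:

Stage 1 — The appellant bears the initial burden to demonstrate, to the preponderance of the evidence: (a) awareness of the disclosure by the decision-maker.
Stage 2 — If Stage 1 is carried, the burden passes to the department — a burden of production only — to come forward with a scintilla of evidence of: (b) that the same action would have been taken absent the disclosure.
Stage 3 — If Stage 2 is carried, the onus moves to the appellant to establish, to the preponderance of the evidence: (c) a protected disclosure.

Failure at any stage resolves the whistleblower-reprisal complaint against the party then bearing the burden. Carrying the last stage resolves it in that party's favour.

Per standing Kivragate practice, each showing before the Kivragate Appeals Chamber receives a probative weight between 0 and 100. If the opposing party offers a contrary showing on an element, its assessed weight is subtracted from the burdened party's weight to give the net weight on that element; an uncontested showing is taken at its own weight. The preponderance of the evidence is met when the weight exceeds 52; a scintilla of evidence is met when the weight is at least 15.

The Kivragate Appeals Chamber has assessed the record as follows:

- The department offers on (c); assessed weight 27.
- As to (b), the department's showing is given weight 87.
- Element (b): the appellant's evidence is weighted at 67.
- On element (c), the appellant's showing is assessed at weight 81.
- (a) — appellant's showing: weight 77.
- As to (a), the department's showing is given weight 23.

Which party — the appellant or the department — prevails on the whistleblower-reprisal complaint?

appellant

Stage 1 — burden on appellant; standard: the preponderance of the evidence (weight exceeds 52).
    (a): 77 − 23 = 54 > 52 [met]
  Stage 1 carried; the burden shifts to the department.
Stage 2 — burden on department; standard: a scintilla of evidence (weight is at least 15).
    (b): 87 − 67 = 20 ≥ 15 [met]
  Stage 2 carried; the burden shifts to the appellant.
Stage 3 — burden on appellant; standard: the preponderance of the evidence (weight exceeds 52).
    (c): 81 − 27 = 54 > 52 [met]
  Stage 3 carried; the final stage is satisfied.
Every stage carried; the appellant prevails.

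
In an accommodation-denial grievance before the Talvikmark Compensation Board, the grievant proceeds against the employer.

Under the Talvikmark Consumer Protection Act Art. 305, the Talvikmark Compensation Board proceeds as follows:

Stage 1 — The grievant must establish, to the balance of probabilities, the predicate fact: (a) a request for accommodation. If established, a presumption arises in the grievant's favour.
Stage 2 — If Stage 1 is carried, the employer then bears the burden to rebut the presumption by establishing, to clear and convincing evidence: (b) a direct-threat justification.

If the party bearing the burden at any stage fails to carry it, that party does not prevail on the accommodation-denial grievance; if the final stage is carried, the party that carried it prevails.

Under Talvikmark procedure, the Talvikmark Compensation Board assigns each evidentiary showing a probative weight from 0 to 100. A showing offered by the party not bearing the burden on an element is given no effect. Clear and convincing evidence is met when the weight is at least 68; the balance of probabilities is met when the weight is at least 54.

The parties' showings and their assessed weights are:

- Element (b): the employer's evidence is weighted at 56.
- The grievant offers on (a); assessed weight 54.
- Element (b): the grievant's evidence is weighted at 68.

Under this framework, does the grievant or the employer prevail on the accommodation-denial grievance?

Stage 1 — burden on grievant; standard: the balance of probabilities (weight is at least 54).
    (a): 54 ≥ 54 [met]
  All elements met. The burden passes to the employer.
Stage 2 — burden on employer; standard: clear and convincing evidence (weight is at least 68).
    (b): 56 (grievant's 68 disregarded) < 68 [not met]
  The employer does not carry Stage 2.
The analysis ends at Stage 2; the grievant prevails.

grievant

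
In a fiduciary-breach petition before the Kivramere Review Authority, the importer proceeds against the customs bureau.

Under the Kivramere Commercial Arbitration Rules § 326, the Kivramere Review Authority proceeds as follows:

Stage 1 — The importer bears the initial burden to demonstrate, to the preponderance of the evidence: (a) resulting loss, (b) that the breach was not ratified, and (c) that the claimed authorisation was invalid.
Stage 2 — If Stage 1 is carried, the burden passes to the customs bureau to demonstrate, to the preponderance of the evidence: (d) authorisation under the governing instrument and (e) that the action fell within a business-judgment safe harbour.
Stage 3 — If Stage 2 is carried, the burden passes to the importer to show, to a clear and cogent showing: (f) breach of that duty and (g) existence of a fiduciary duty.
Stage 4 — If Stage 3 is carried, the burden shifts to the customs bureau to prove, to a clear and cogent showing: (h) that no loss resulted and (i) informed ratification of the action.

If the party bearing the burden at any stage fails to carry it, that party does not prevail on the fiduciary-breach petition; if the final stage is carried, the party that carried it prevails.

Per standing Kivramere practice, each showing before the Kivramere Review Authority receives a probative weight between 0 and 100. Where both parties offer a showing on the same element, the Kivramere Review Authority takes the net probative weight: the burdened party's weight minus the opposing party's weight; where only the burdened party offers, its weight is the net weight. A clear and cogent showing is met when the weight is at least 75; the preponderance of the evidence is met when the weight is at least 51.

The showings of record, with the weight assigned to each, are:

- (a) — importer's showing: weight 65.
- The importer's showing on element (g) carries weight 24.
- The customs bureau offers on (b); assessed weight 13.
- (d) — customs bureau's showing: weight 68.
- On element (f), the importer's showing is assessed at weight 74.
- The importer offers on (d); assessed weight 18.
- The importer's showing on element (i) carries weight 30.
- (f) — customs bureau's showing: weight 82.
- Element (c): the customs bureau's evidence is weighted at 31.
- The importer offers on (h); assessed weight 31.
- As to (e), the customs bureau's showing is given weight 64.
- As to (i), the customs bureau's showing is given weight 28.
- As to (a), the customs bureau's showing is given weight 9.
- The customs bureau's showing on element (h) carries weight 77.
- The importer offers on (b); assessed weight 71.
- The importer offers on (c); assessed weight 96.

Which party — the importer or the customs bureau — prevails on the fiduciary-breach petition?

Stage 1 — burden on importer; standard: the preponderance of the evidence (weight is at least 51).
    (a): 65 − 9 = 56 ≥ 51 [met]
    (b): 71 − 13 = 58 ≥ 51 [met]
    (c): 96 − 31 = 65 ≥ 51 [met]
  Stage 1 is satisfied; the onus moves to the customs bureau.
Stage 2 — burden on customs bureau; standard: the preponderance of the evidence (weight is at least 51).
    (d): 68 − 18 = 50 < 51 [not met]
    (e): 64 ≥ 51 [met]
  The customs bureau does not carry Stage 2.
So the importer prevails.

importer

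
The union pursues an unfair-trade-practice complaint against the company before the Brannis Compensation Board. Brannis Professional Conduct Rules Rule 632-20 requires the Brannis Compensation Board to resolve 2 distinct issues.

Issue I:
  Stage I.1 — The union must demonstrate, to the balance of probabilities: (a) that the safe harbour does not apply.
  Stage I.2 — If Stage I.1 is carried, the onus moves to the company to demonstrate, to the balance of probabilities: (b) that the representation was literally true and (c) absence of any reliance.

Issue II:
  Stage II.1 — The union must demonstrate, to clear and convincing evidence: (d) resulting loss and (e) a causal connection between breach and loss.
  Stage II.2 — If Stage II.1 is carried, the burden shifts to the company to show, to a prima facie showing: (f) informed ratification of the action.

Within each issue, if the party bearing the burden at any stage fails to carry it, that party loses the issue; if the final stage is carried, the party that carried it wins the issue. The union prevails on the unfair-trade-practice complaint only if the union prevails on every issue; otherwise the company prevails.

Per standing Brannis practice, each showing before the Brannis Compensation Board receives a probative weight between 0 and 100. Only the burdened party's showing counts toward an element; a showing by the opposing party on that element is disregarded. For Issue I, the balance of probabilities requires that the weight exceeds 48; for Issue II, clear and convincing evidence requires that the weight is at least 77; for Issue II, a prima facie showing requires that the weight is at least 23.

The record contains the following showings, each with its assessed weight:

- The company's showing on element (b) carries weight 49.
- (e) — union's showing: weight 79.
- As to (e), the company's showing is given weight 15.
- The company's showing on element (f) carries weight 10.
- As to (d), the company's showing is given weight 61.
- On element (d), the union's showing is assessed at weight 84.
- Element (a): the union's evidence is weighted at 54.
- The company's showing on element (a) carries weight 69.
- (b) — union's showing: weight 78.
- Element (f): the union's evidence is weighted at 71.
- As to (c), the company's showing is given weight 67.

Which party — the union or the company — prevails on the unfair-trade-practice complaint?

company

— Issue I —
Stage I.1 (union, the balance of probabilities, weight exceeds 48): (a) 54 (company's 69 disregarded) > 48 — meets.
  All elements met. The burden passes to the company.
Stage I.2 (company, the balance of probabilities, weight exceeds 48): (b) 49 (union's 78 disregarded) > 48 — meets; (c) 67 > 48 — meets.
  Stage I.2 carried; the final stage is satisfied.
All stages carried — the company prevails on this issue.
— Issue II —
Stage II.1 — burden on union; standard: clear and convincing evidence (weight is at least 77).
    (d): 84 (company's 61 disregarded) ≥ 77 [met]
    (e): 79 (company's 15 disregarded) ≥ 77 [met]
  All elements met. The burden passes to the company.
Stage II.2 — burden on company; standard: a prima facie showing (weight is at least 23).
    (f): 10 (union's 71 disregarded) < 23 [not met]
  The company does not carry Stage II.2.
So the union prevails on this issue.
Per-issue: Issue I → company; Issue II → union. The union must prevail on every issue; overall, the company prevails.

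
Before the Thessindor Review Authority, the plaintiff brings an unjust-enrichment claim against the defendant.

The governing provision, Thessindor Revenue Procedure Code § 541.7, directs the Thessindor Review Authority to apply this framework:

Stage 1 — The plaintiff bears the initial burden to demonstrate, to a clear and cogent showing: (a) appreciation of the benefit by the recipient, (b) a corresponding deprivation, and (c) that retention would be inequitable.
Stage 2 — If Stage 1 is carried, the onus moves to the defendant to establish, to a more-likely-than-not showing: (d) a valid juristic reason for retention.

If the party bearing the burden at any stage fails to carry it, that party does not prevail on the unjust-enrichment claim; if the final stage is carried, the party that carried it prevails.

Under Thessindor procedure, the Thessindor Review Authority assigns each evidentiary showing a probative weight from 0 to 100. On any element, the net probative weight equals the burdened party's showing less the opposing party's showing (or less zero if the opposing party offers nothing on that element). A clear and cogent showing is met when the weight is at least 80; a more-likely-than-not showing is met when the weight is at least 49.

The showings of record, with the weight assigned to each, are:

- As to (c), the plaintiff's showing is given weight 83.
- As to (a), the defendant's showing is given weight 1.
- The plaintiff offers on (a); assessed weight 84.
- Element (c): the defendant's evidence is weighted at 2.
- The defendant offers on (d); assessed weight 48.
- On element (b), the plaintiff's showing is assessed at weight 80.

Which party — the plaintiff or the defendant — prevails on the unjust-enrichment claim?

Stage 1 — burden on plaintiff; standard: a clear and cogent showing (weight is at least 80).
    (a): 84 − 1 = 83 ≥ 80 [met]
    (b): 80 ≥ 80 [met]
    (c): 83 − 2 = 81 ≥ 80 [met]
  All elements met. The burden passes to the defendant.
Stage 2 — burden on defendant; standard: a more-likely-than-not showing (weight is at least 49).
    (d): 48 < 49 [not met]
  Not every element is met, so the defendant fails to carry Stage 2.
The analysis ends at Stage 2; the plaintiff prevails.

plaintiff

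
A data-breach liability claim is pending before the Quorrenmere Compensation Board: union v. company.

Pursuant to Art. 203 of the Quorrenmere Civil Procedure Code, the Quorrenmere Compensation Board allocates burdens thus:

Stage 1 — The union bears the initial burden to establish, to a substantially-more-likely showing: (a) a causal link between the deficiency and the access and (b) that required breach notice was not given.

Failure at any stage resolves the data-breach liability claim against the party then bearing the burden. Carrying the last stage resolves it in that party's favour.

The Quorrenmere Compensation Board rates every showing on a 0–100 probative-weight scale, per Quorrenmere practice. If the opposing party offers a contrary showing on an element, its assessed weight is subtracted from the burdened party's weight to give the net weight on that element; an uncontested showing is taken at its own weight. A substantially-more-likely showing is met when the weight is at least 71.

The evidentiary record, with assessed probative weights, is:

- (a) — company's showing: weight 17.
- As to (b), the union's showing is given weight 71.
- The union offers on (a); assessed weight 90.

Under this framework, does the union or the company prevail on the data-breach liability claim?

At Stage 1 the union must meet a substantially-more-likely showing (weight is at least 71): on (a) the weight is 90 less the opposing 17 gives net 73, ≥ 71, so (a) meets the standard; on (b) the weight is 71, ≥ 71, so (b) meets the standard.
  All elements met at the final stage.
Every stage carried; the union prevails.

union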